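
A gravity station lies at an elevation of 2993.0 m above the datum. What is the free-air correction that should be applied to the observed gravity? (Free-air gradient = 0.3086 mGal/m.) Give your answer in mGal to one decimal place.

923.6

Free-air correction = 0.3086 × 2993.0 = 923.6 mGal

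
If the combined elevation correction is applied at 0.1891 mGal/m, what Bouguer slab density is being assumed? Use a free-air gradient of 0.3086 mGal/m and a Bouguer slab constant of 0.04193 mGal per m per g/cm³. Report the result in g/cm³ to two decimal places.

2.85

0.1891 = 0.3086 − 0.04193 × ρ
ρ = (0.3086 − 0.1891) / 0.04193 = 2.85 g/cm³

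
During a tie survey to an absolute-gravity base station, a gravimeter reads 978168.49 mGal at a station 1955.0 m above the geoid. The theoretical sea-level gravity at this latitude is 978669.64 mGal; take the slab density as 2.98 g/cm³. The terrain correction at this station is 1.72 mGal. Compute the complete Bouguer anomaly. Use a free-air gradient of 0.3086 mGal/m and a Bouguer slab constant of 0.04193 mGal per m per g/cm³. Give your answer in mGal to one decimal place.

Free-air correction = 0.3086 × 1955.0 = 603.31 mGal
Free-air anomaly = 978168.49 − 978669.64 + (603.31) = 102.16 mGal
Bouguer slab correction = 0.04193 × 2.98 × 1955.0 = 244.28 mGal
Simple Bouguer anomaly = 102.16 − (244.28) = -142.12 mGal
Complete Bouguer anomaly = -142.12 + 1.72 = -140.40 mGal

-140.4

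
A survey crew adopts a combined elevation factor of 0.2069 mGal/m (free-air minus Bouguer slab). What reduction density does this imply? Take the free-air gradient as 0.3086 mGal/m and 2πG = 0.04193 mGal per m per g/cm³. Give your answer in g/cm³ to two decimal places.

0.2069 = 0.3086 − 0.04193 × ρ
ρ = (0.3086 − 0.2069) / 0.04193 = 2.43 g/cm³

2.43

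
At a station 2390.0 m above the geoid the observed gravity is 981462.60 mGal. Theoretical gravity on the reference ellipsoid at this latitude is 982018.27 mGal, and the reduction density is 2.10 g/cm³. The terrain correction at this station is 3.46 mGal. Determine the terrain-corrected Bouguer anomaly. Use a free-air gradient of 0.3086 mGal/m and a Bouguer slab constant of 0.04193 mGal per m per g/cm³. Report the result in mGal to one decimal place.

-25.1

Free-air correction = 0.3086 × 2390.0 = 737.55 mGal
Free-air anomaly = 981462.60 − 982018.27 + (737.55) = 181.88 mGal
Bouguer slab correction = 0.04193 × 2.10 × 2390.0 = 210.45 mGal
Simple Bouguer anomaly = 181.88 − (210.45) = -28.57 mGal
Complete Bouguer anomaly = -28.57 + 3.46 = -25.11 mGal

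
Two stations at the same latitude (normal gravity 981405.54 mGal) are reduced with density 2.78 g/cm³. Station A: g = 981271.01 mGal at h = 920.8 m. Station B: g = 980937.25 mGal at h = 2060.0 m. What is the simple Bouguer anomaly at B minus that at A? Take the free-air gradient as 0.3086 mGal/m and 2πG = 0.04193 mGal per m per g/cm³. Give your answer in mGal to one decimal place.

Δg_SB(A) = 981271.01 − 981405.54 + 0.3086×920.8 − 0.04193×2.78×920.8 = 42.30 mGal
Δg_SB(B) = 980937.25 − 981405.54 + 0.3086×2060.0 − 0.04193×2.78×2060.0 = -72.70 mGal
Difference = -72.70 − (42.30) = -115.00 mGal

-115.0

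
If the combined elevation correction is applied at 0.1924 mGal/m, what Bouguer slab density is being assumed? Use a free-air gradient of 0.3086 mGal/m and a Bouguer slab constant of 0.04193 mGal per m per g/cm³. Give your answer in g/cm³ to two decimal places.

0.1924 = 0.3086 − 0.04193 × ρ
ρ = (0.3086 − 0.1924) / 0.04193 = 2.77 g/cm³

2.77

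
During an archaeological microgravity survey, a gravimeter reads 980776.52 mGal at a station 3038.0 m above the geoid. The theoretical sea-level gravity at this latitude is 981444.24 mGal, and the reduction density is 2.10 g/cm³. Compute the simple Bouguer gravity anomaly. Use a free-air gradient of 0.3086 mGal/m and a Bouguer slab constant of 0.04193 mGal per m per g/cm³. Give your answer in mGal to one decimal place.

2.3

Free-air correction = 0.3086 × 3038.0 = 937.53 mGal
Free-air anomaly = 980776.52 − 981444.24 + (937.53) = 269.81 mGal
Bouguer slab correction = 0.04193 × 2.10 × 3038.0 = 267.51 mGal
Simple Bouguer anomaly = 269.81 − (267.51) = 2.30 mGal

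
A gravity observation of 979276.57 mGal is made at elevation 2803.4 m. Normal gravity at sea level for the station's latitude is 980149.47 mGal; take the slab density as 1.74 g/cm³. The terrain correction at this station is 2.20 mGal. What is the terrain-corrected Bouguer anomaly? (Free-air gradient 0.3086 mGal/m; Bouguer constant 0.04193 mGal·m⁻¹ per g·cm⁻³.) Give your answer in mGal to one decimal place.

-210.1

Free-air correction = 0.3086 × 2803.4 = 865.13 mGal
Free-air anomaly = 979276.57 − 980149.47 + (865.13) = -7.77 mGal
Bouguer slab correction = 0.04193 × 1.74 × 2803.4 = 204.53 mGal
Simple Bouguer anomaly = -7.77 − (204.53) = -212.30 mGal
Complete Bouguer anomaly = -212.30 + 2.20 = -210.10 mGal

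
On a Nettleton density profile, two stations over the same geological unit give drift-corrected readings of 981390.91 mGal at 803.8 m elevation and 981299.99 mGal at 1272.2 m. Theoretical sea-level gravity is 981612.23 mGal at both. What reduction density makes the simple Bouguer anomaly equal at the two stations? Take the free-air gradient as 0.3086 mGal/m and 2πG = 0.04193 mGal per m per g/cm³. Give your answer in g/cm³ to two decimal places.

2.73

Δg_obs = 981299.99 − 981390.91 = -90.92 mGal over Δh = 1272.2 − 803.8 = 468.4 m
Equal Bouguer anomalies ⇒ Δg_obs + (0.3086 − 0.04193ρ)·Δh = 0
0.3086 − 0.04193ρ = −Δg_obs/Δh = 0.19411
ρ = (0.3086 − 0.19411) / 0.04193 = 2.73 g/cm³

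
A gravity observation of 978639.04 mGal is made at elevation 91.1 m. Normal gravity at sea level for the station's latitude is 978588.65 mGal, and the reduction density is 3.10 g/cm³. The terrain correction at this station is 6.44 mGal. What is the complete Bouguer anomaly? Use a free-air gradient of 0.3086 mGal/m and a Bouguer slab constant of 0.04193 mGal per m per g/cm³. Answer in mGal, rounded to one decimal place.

73.1

Free-air correction = 0.3086 × 91.1 = 28.11 mGal
Free-air anomaly = 978639.04 − 978588.65 + (28.11) = 78.50 mGal
Bouguer slab correction = 0.04193 × 3.10 × 91.1 = 11.84 mGal
Simple Bouguer anomaly = 78.50 − (11.84) = 66.66 mGal
Complete Bouguer anomaly = 66.66 + 6.44 = 73.10 mGal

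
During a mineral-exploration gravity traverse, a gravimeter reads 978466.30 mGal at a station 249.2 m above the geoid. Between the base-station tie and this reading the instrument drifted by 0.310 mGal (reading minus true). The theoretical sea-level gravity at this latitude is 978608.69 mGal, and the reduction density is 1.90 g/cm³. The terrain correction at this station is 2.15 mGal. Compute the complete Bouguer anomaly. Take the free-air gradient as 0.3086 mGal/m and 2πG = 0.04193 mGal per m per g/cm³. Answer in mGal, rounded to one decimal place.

-83.5

Drift-corrected reading = 978466.30 − (0.310) = 978465.990 mGal
Free-air correction = 0.3086 × 249.2 = 76.90 mGal
Free-air anomaly = 978465.990 − 978608.69 + (76.90) = -65.800 mGal
Bouguer slab correction = 0.04193 × 1.90 × 249.2 = 19.85 mGal
Simple Bouguer anomaly = -65.800 − (19.85) = -85.650 mGal
Complete Bouguer anomaly = -85.650 + 2.15 = -83.500 mGal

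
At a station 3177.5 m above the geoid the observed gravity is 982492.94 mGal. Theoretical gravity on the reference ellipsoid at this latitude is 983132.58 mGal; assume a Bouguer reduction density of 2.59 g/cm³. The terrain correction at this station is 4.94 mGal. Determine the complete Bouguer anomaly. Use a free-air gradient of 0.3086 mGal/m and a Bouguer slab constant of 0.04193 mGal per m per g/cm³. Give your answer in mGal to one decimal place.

0.8

Free-air correction = 0.3086 × 3177.5 = 980.58 mGal
Free-air anomaly = 982492.94 − 983132.58 + (980.58) = 340.94 mGal
Bouguer slab correction = 0.04193 × 2.59 × 3177.5 = 345.07 mGal
Simple Bouguer anomaly = 340.94 − (345.07) = -4.13 mGal
Complete Bouguer anomaly = -4.13 + 4.94 = 0.81 mGal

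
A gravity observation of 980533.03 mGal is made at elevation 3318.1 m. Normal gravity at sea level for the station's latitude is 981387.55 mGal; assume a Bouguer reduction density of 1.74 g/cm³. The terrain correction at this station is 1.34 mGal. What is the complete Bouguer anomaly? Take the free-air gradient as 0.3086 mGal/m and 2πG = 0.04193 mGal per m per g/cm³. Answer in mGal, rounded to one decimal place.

-71.3

Free-air correction = 0.3086 × 3318.1 = 1023.97 mGal
Free-air anomaly = 980533.03 − 981387.55 + (1023.97) = 169.45 mGal
Bouguer slab correction = 0.04193 × 1.74 × 3318.1 = 242.08 mGal
Simple Bouguer anomaly = 169.45 − (242.08) = -72.63 mGal
Complete Bouguer anomaly = -72.63 + 1.34 = -71.29 mGal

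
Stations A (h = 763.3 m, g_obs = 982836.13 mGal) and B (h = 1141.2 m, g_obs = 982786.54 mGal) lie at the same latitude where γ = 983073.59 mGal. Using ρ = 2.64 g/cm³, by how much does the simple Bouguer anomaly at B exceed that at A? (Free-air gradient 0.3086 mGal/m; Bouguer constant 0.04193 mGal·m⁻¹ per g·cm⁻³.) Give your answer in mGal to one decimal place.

25.2

Δg_SB(A) = 982836.13 − 983073.59 + 0.3086×763.3 − 0.04193×2.64×763.3 = -86.40 mGal
Δg_SB(B) = 982786.54 − 983073.59 + 0.3086×1141.2 − 0.04193×2.64×1141.2 = -61.20 mGal
Difference = -61.20 − (-86.40) = 25.20 mGal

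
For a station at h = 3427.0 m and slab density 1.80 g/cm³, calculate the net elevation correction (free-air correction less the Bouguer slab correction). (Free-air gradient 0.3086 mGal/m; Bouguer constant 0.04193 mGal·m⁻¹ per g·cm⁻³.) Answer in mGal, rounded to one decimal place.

798.9

Combined gradient = 0.3086 − 0.04193 × 1.80 = 0.2331260 mGal/m
Combined elevation correction = 0.2331260 × 3427.0 = 798.9 mGal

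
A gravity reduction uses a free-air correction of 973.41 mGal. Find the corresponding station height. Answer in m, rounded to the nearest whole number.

h = 973.41 / 0.3086 = 3154.28 m

3154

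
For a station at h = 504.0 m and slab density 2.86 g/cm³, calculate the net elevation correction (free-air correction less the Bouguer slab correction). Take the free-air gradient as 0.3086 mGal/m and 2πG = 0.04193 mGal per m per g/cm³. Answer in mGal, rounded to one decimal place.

95.1

Combined gradient = 0.3086 − 0.04193 × 2.86 = 0.1886802 mGal/m
Combined elevation correction = 0.1886802 × 504.0 = 95.1 mGal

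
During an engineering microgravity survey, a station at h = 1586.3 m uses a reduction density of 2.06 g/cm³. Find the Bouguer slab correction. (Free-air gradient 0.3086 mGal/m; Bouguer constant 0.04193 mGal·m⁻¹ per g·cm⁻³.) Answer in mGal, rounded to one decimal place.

Bouguer slab correction = 0.04193 × 2.06 × 1586.3 = 137.0 mGal

137.0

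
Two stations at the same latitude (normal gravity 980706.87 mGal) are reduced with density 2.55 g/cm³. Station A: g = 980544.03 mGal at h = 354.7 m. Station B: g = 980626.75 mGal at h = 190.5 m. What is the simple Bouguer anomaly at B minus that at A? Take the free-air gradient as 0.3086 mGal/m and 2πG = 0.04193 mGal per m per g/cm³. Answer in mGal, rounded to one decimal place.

49.6

Δg_SB(A) = 980544.03 − 980706.87 + 0.3086×354.7 − 0.04193×2.55×354.7 = -91.30 mGal
Δg_SB(B) = 980626.75 − 980706.87 + 0.3086×190.5 − 0.04193×2.55×190.5 = -41.70 mGal
Difference = -41.70 − (-91.30) = 49.60 mGal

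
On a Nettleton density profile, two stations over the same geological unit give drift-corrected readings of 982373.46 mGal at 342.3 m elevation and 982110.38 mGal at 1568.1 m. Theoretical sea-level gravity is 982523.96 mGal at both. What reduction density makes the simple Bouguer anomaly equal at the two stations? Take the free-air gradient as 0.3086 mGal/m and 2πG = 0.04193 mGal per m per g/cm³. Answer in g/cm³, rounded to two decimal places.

Δg_obs = 982110.38 − 982373.46 = -263.08 mGal over Δh = 1568.1 − 342.3 = 1225.8 m
Equal Bouguer anomalies ⇒ Δg_obs + (0.3086 − 0.04193ρ)·Δh = 0
0.3086 − 0.04193ρ = −Δg_obs/Δh = 0.21462
ρ = (0.3086 − 0.21462) / 0.04193 = 2.24 g/cm³

2.24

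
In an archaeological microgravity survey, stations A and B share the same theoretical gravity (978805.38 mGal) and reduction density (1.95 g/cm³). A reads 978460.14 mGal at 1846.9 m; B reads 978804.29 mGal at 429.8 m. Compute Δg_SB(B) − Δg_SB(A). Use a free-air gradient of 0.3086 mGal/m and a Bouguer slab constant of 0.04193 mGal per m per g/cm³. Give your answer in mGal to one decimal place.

Δg_SB(A) = 978460.14 − 978805.38 + 0.3086×1846.9 − 0.04193×1.95×1846.9 = 73.70 mGal
Δg_SB(B) = 978804.29 − 978805.38 + 0.3086×429.8 − 0.04193×1.95×429.8 = 96.40 mGal
Difference = 96.40 − (73.70) = 22.70 mGal

22.7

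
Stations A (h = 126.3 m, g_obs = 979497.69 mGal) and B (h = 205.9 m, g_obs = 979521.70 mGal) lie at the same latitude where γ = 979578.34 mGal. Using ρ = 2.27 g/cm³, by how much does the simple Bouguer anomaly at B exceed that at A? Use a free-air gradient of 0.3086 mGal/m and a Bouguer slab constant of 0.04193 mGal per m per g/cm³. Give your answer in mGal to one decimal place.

Δg_SB(A) = 979497.69 − 979578.34 + 0.3086×126.3 − 0.04193×2.27×126.3 = -53.70 mGal
Δg_SB(B) = 979521.70 − 979578.34 + 0.3086×205.9 − 0.04193×2.27×205.9 = -12.70 mGal
Difference = -12.70 − (-53.70) = 41.00 mGal

41.0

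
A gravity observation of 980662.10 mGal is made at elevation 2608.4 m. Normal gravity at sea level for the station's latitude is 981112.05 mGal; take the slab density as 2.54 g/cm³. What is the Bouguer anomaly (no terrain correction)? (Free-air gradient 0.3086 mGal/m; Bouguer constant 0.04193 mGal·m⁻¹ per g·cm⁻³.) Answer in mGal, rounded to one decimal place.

Free-air correction = 0.3086 × 2608.4 = 804.95 mGal
Free-air anomaly = 980662.10 − 981112.05 + (804.95) = 355.00 mGal
Bouguer slab correction = 0.04193 × 2.54 × 2608.4 = 277.80 mGal
Simple Bouguer anomaly = 355.00 − (277.80) = 77.20 mGal

77.2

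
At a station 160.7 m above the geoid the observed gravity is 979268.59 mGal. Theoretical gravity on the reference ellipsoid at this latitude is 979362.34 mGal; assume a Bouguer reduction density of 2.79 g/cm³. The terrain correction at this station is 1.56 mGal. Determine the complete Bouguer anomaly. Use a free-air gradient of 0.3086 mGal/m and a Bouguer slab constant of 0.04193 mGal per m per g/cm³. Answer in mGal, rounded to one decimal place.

-61.4

Free-air correction = 0.3086 × 160.7 = 49.59 mGal
Free-air anomaly = 979268.59 − 979362.34 + (49.59) = -44.16 mGal
Bouguer slab correction = 0.04193 × 2.79 × 160.7 = 18.80 mGal
Simple Bouguer anomaly = -44.16 − (18.80) = -62.96 mGal
Complete Bouguer anomaly = -62.96 + 1.56 = -61.40 mGal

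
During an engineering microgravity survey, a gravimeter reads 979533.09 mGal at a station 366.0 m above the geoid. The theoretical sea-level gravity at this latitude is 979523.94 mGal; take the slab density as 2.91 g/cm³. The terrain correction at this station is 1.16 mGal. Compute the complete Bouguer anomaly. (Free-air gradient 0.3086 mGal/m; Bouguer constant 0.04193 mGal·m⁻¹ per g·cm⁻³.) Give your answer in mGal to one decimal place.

78.6

Free-air correction = 0.3086 × 366.0 = 112.95 mGal
Free-air anomaly = 979533.09 − 979523.94 + (112.95) = 122.10 mGal
Bouguer slab correction = 0.04193 × 2.91 × 366.0 = 44.66 mGal
Simple Bouguer anomaly = 122.10 − (44.66) = 77.44 mGal
Complete Bouguer anomaly = 77.44 + 1.16 = 78.60 mGal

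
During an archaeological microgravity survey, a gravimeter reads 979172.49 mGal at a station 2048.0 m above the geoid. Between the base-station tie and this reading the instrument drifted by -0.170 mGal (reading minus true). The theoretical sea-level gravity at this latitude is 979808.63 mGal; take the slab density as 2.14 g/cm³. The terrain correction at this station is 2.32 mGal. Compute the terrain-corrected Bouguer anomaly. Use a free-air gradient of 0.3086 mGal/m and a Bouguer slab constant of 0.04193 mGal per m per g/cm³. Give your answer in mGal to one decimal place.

-185.4

Drift-corrected reading = 979172.49 − (-0.170) = 979172.660 mGal
Free-air correction = 0.3086 × 2048.0 = 632.01 mGal
Free-air anomaly = 979172.660 − 979808.63 + (632.01) = -3.960 mGal
Bouguer slab correction = 0.04193 × 2.14 × 2048.0 = 183.77 mGal
Simple Bouguer anomaly = -3.960 − (183.77) = -187.730 mGal
Complete Bouguer anomaly = -187.730 + 2.32 = -185.410 mGal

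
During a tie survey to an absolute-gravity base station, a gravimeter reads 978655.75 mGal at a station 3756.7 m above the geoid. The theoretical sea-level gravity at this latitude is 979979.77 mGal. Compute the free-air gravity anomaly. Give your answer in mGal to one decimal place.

-164.7

Free-air correction = 0.3086 × 3756.7 = 1159.32 mGal
Free-air anomaly = 978655.75 − 979979.77 + (1159.32) = -164.70 mGal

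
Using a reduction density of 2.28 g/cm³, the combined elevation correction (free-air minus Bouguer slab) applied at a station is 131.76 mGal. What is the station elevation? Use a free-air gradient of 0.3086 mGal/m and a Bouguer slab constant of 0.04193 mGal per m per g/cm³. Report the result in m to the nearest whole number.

Combined gradient = 0.3086 − 0.04193 × 2.28 = 0.2129996 mGal/m
h = 131.76 / 0.2129996 = 618.59 m

619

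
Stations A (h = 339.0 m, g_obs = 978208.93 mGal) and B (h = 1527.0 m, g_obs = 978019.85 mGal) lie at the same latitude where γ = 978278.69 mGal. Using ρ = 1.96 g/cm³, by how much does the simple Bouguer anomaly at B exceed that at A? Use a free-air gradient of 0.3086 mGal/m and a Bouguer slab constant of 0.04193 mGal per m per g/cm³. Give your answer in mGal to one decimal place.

79.9

Δg_SB(A) = 978208.93 − 978278.69 + 0.3086×339.0 − 0.04193×1.96×339.0 = 7.00 mGal
Δg_SB(B) = 978019.85 − 978278.69 + 0.3086×1527.0 − 0.04193×1.96×1527.0 = 86.90 mGal
Difference = 86.90 − (7.00) = 79.90 mGal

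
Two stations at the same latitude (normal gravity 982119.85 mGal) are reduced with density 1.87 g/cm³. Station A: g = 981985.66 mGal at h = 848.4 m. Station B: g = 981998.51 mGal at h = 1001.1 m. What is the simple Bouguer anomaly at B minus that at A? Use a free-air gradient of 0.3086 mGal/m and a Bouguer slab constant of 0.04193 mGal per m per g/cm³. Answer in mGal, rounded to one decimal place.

48.0

Δg_SB(A) = 981985.66 − 982119.85 + 0.3086×848.4 − 0.04193×1.87×848.4 = 61.10 mGal
Δg_SB(B) = 981998.51 − 982119.85 + 0.3086×1001.1 − 0.04193×1.87×1001.1 = 109.10 mGal
Difference = 109.10 − (61.10) = 48.00 mGal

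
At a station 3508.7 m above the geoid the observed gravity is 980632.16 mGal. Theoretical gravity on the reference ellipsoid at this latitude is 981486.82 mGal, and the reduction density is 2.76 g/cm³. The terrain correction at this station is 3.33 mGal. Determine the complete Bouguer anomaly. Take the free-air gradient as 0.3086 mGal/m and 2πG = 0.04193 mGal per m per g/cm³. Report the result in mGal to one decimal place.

Free-air correction = 0.3086 × 3508.7 = 1082.78 mGal
Free-air anomaly = 980632.16 − 981486.82 + (1082.78) = 228.12 mGal
Bouguer slab correction = 0.04193 × 2.76 × 3508.7 = 406.05 mGal
Simple Bouguer anomaly = 228.12 − (406.05) = -177.93 mGal
Complete Bouguer anomaly = -177.93 + 3.33 = -174.60 mGal

-174.6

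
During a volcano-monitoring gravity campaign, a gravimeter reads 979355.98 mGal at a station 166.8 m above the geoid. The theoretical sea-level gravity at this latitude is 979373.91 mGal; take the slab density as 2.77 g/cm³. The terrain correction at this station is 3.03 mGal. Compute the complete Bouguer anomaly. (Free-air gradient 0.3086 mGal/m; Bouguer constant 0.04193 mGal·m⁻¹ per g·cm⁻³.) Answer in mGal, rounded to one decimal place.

17.2

Free-air correction = 0.3086 × 166.8 = 51.47 mGal
Free-air anomaly = 979355.98 − 979373.91 + (51.47) = 33.54 mGal
Bouguer slab correction = 0.04193 × 2.77 × 166.8 = 19.37 mGal
Simple Bouguer anomaly = 33.54 − (19.37) = 14.17 mGal
Complete Bouguer anomaly = 14.17 + 3.03 = 17.20 mGal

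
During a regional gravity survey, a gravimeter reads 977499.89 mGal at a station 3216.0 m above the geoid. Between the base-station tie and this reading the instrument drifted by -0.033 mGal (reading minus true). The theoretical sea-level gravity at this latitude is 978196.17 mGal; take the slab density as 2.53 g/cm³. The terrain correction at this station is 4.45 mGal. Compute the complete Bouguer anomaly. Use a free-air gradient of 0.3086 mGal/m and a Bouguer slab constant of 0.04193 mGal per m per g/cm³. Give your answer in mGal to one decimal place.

Drift-corrected reading = 977499.89 − (-0.033) = 977499.923 mGal
Free-air correction = 0.3086 × 3216.0 = 992.46 mGal
Free-air anomaly = 977499.923 − 978196.17 + (992.46) = 296.213 mGal
Bouguer slab correction = 0.04193 × 2.53 × 3216.0 = 341.16 mGal
Simple Bouguer anomaly = 296.213 − (341.16) = -44.947 mGal
Complete Bouguer anomaly = -44.947 + 4.45 = -40.497 mGal

-40.5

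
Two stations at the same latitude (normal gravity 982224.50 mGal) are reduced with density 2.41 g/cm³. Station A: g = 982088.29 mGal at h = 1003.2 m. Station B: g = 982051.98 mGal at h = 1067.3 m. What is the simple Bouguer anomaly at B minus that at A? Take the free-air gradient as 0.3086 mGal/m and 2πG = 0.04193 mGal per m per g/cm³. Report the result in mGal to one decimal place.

-23.0

Δg_SB(A) = 982088.29 − 982224.50 + 0.3086×1003.2 − 0.04193×2.41×1003.2 = 72.00 mGal
Δg_SB(B) = 982051.98 − 982224.50 + 0.3086×1067.3 − 0.04193×2.41×1067.3 = 49.00 mGal
Difference = 49.00 − (72.00) = -23.00 mGal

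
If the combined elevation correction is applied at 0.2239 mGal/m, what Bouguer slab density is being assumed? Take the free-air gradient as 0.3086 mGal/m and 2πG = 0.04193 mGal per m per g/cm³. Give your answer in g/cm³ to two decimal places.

0.2239 = 0.3086 − 0.04193 × ρ
ρ = (0.3086 − 0.2239) / 0.04193 = 2.02 g/cm³

2.02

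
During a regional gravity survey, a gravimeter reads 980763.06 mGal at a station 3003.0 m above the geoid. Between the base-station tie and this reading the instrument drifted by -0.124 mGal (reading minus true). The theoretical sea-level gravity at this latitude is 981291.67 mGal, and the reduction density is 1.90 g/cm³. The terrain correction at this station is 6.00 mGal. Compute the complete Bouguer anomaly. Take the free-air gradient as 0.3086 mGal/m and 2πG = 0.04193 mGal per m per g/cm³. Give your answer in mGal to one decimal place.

165.0

Drift-corrected reading = 980763.06 − (-0.124) = 980763.184 mGal
Free-air correction = 0.3086 × 3003.0 = 926.73 mGal
Free-air anomaly = 980763.184 − 981291.67 + (926.73) = 398.244 mGal
Bouguer slab correction = 0.04193 × 1.90 × 3003.0 = 239.24 mGal
Simple Bouguer anomaly = 398.244 − (239.24) = 159.004 mGal
Complete Bouguer anomaly = 159.004 + 6.00 = 165.004 mGal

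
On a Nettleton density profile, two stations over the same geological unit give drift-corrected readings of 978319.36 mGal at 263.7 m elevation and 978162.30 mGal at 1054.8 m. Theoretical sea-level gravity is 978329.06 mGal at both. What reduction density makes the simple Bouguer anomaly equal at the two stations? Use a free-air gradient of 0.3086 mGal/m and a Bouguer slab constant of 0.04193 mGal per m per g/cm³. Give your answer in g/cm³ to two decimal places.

2.63

Δg_obs = 978162.30 − 978319.36 = -157.06 mGal over Δh = 1054.8 − 263.7 = 791.1 m
Equal Bouguer anomalies ⇒ Δg_obs + (0.3086 − 0.04193ρ)·Δh = 0
0.3086 − 0.04193ρ = −Δg_obs/Δh = 0.19853
ρ = (0.3086 − 0.19853) / 0.04193 = 2.63 g/cm³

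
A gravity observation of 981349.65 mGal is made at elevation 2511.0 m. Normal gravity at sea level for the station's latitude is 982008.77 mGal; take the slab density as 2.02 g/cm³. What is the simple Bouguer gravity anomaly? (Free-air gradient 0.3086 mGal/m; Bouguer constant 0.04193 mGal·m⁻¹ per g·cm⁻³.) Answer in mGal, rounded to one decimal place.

-96.9

Free-air correction = 0.3086 × 2511.0 = 774.89 mGal
Free-air anomaly = 981349.65 − 982008.77 + (774.89) = 115.77 mGal
Bouguer slab correction = 0.04193 × 2.02 × 2511.0 = 212.68 mGal
Simple Bouguer anomaly = 115.77 − (212.68) = -96.91 mGal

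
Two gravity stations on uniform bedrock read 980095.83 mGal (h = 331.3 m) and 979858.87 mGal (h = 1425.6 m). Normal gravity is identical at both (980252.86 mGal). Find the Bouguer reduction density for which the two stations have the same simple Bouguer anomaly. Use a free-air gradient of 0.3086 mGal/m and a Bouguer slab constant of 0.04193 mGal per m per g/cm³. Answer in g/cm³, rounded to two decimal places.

Δg_obs = 979858.87 − 980095.83 = -236.96 mGal over Δh = 1425.6 − 331.3 = 1094.3 m
Equal Bouguer anomalies ⇒ Δg_obs + (0.3086 − 0.04193ρ)·Δh = 0
0.3086 − 0.04193ρ = −Δg_obs/Δh = 0.21654
ρ = (0.3086 − 0.21654) / 0.04193 = 2.20 g/cm³

2.20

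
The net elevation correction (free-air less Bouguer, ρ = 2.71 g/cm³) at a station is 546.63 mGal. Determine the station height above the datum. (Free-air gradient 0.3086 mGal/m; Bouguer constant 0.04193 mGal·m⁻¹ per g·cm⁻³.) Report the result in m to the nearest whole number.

2804

Combined gradient = 0.3086 − 0.04193 × 2.71 = 0.1949697 mGal/m
h = 546.63 / 0.1949697 = 2803.67 m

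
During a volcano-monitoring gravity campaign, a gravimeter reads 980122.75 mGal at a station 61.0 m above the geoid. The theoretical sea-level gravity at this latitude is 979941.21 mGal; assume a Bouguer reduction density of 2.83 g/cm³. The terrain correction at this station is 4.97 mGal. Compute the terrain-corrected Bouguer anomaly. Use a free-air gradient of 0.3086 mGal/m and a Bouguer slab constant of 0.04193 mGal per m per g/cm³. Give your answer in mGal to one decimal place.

Free-air correction = 0.3086 × 61.0 = 18.82 mGal
Free-air anomaly = 980122.75 − 979941.21 + (18.82) = 200.36 mGal
Bouguer slab correction = 0.04193 × 2.83 × 61.0 = 7.24 mGal
Simple Bouguer anomaly = 200.36 − (7.24) = 193.12 mGal
Complete Bouguer anomaly = 193.12 + 4.97 = 198.09 mGal

198.1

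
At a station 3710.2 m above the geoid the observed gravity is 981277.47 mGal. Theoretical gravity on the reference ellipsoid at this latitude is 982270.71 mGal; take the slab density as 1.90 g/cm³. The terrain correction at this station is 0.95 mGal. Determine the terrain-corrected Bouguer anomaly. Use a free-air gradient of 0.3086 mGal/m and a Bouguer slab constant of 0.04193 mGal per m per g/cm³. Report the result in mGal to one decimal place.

Free-air correction = 0.3086 × 3710.2 = 1144.97 mGal
Free-air anomaly = 981277.47 − 982270.71 + (1144.97) = 151.73 mGal
Bouguer slab correction = 0.04193 × 1.90 × 3710.2 = 295.58 mGal
Simple Bouguer anomaly = 151.73 − (295.58) = -143.85 mGal
Complete Bouguer anomaly = -143.85 + 0.95 = -142.90 mGal

-142.9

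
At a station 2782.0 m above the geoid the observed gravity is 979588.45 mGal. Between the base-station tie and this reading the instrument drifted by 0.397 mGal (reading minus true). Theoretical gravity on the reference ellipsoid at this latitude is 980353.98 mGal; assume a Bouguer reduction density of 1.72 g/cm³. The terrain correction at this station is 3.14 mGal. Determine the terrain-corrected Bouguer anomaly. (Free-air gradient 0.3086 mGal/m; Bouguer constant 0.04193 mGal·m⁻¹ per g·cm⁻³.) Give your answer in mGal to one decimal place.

-104.9

Drift-corrected reading = 979588.45 − (0.397) = 979588.053 mGal
Free-air correction = 0.3086 × 2782.0 = 858.53 mGal
Free-air anomaly = 979588.053 − 980353.98 + (858.53) = 92.603 mGal
Bouguer slab correction = 0.04193 × 1.72 × 2782.0 = 200.64 mGal
Simple Bouguer anomaly = 92.603 − (200.64) = -108.037 mGal
Complete Bouguer anomaly = -108.037 + 3.14 = -104.897 mGal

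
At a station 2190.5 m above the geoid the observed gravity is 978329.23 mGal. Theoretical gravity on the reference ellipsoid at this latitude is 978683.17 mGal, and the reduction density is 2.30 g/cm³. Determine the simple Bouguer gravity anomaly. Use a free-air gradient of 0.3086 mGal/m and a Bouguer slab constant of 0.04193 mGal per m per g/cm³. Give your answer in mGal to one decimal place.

Free-air correction = 0.3086 × 2190.5 = 675.99 mGal
Free-air anomaly = 978329.23 − 978683.17 + (675.99) = 322.05 mGal
Bouguer slab correction = 0.04193 × 2.30 × 2190.5 = 211.25 mGal
Simple Bouguer anomaly = 322.05 − (211.25) = 110.80 mGal

110.8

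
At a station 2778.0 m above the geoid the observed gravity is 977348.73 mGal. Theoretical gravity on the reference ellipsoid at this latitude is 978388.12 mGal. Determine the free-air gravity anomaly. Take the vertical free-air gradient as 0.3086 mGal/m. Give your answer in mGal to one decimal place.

-182.1

Free-air correction = 0.3086 × 2778.0 = 857.29 mGal
Free-air anomaly = 977348.73 − 978388.12 + (857.29) = -182.10 mGal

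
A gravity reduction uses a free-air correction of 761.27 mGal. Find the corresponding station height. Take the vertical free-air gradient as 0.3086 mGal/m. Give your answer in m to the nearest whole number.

2467

h = 761.27 / 0.3086 = 2466.85 m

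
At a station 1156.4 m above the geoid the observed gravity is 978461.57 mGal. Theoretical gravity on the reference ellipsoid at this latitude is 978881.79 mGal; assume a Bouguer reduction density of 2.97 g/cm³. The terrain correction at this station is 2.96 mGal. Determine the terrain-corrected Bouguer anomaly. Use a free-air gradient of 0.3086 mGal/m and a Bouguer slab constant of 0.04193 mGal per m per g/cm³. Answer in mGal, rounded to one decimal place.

Free-air correction = 0.3086 × 1156.4 = 356.87 mGal
Free-air anomaly = 978461.57 − 978881.79 + (356.87) = -63.35 mGal
Bouguer slab correction = 0.04193 × 2.97 × 1156.4 = 144.01 mGal
Simple Bouguer anomaly = -63.35 − (144.01) = -207.36 mGal
Complete Bouguer anomaly = -207.36 + 2.96 = -204.40 mGal

-204.4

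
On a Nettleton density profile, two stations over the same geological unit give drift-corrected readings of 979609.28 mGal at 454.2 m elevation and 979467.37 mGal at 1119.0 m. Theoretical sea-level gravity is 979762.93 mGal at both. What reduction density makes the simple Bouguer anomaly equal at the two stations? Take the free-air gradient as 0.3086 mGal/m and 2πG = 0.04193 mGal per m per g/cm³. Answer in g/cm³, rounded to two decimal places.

Δg_obs = 979467.37 − 979609.28 = -141.91 mGal over Δh = 1119.0 − 454.2 = 664.8 m
Equal Bouguer anomalies ⇒ Δg_obs + (0.3086 − 0.04193ρ)·Δh = 0
0.3086 − 0.04193ρ = −Δg_obs/Δh = 0.21346
ρ = (0.3086 − 0.21346) / 0.04193 = 2.27 g/cm³

2.27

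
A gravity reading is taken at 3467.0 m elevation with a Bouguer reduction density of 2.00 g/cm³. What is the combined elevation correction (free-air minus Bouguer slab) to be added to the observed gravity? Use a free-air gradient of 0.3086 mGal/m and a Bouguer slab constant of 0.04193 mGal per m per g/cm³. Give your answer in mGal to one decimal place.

779.2

Combined gradient = 0.3086 − 0.04193 × 2.00 = 0.2247400 mGal/m
Combined elevation correction = 0.2247400 × 3467.0 = 779.2 mGal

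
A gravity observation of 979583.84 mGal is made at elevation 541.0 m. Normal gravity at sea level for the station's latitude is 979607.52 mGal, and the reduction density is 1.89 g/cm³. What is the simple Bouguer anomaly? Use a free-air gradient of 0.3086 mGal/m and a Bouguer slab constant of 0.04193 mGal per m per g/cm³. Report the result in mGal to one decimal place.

Free-air correction = 0.3086 × 541.0 = 166.95 mGal
Free-air anomaly = 979583.84 − 979607.52 + (166.95) = 143.27 mGal
Bouguer slab correction = 0.04193 × 1.89 × 541.0 = 42.87 mGal
Simple Bouguer anomaly = 143.27 − (42.87) = 100.40 mGal

100.4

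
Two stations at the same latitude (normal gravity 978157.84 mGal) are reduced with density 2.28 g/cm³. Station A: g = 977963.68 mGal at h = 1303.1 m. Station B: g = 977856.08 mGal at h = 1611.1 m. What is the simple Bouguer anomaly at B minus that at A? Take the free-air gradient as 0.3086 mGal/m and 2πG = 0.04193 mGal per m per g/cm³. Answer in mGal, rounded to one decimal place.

-42.0

Δg_SB(A) = 977963.68 − 978157.84 + 0.3086×1303.1 − 0.04193×2.28×1303.1 = 83.40 mGal
Δg_SB(B) = 977856.08 − 978157.84 + 0.3086×1611.1 − 0.04193×2.28×1611.1 = 41.40 mGal
Difference = 41.40 − (83.40) = -42.00 mGal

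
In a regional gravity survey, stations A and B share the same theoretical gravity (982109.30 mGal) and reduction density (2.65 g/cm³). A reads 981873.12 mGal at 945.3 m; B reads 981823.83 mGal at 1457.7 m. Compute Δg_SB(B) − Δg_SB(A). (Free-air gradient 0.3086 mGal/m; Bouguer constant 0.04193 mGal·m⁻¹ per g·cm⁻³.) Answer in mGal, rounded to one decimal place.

Δg_SB(A) = 981873.12 − 982109.30 + 0.3086×945.3 − 0.04193×2.65×945.3 = -49.50 mGal
Δg_SB(B) = 981823.83 − 982109.30 + 0.3086×1457.7 − 0.04193×2.65×1457.7 = 2.40 mGal
Difference = 2.40 − (-49.50) = 51.90 mGal

51.9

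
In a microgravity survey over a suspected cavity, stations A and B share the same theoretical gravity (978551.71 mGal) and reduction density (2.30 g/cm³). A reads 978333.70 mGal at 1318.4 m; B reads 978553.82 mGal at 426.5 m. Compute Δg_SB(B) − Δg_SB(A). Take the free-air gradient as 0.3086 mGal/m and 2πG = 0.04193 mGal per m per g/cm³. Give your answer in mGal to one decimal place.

Δg_SB(A) = 978333.70 − 978551.71 + 0.3086×1318.4 − 0.04193×2.30×1318.4 = 61.70 mGal
Δg_SB(B) = 978553.82 − 978551.71 + 0.3086×426.5 − 0.04193×2.30×426.5 = 92.60 mGal
Difference = 92.60 − (61.70) = 30.90 mGal

30.9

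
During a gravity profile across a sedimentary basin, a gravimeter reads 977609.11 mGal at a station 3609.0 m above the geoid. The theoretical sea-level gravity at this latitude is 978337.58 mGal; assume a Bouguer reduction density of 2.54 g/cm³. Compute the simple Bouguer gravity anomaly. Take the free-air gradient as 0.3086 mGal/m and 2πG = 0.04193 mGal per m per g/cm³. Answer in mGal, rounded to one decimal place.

0.9

Free-air correction = 0.3086 × 3609.0 = 1113.74 mGal
Free-air anomaly = 977609.11 − 978337.58 + (1113.74) = 385.27 mGal
Bouguer slab correction = 0.04193 × 2.54 × 3609.0 = 384.37 mGal
Simple Bouguer anomaly = 385.27 − (384.37) = 0.90 mGal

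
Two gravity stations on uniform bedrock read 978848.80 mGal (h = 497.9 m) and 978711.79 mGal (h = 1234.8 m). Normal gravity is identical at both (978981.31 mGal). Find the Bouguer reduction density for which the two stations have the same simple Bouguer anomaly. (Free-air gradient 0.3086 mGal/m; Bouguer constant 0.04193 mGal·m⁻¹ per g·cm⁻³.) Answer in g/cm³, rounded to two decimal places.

2.93

Δg_obs = 978711.79 − 978848.80 = -137.01 mGal over Δh = 1234.8 − 497.9 = 736.9 m
Equal Bouguer anomalies ⇒ Δg_obs + (0.3086 − 0.04193ρ)·Δh = 0
0.3086 − 0.04193ρ = −Δg_obs/Δh = 0.18593
ρ = (0.3086 − 0.18593) / 0.04193 = 2.93 g/cm³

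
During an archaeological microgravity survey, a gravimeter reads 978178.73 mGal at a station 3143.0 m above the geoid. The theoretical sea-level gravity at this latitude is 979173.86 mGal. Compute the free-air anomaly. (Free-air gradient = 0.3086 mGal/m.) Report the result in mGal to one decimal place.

Free-air correction = 0.3086 × 3143.0 = 969.93 mGal
Free-air anomaly = 978178.73 − 979173.86 + (969.93) = -25.20 mGal

-25.2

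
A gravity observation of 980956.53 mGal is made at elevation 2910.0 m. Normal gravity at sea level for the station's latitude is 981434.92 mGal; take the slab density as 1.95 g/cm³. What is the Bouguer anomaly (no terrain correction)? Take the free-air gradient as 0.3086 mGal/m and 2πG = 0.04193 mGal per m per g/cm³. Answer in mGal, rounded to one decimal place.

Free-air correction = 0.3086 × 2910.0 = 898.03 mGal
Free-air anomaly = 980956.53 − 981434.92 + (898.03) = 419.64 mGal
Bouguer slab correction = 0.04193 × 1.95 × 2910.0 = 237.93 mGal
Simple Bouguer anomaly = 419.64 − (237.93) = 181.71 mGal

181.7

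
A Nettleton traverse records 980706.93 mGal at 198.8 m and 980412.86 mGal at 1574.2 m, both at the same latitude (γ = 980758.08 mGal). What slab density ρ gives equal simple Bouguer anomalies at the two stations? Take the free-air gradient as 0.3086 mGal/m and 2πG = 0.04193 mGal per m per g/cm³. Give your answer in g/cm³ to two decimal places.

Δg_obs = 980412.86 − 980706.93 = -294.07 mGal over Δh = 1574.2 − 198.8 = 1375.4 m
Equal Bouguer anomalies ⇒ Δg_obs + (0.3086 − 0.04193ρ)·Δh = 0
0.3086 − 0.04193ρ = −Δg_obs/Δh = 0.21381
ρ = (0.3086 − 0.21381) / 0.04193 = 2.26 g/cm³

2.26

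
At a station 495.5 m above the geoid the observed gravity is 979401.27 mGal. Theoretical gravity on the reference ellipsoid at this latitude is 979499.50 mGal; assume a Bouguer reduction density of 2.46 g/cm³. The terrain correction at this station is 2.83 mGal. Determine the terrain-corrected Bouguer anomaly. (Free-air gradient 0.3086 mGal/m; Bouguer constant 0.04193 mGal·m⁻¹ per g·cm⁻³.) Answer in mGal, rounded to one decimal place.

6.4

Free-air correction = 0.3086 × 495.5 = 152.91 mGal
Free-air anomaly = 979401.27 − 979499.50 + (152.91) = 54.68 mGal
Bouguer slab correction = 0.04193 × 2.46 × 495.5 = 51.11 mGal
Simple Bouguer anomaly = 54.68 − (51.11) = 3.57 mGal
Complete Bouguer anomaly = 3.57 + 2.83 = 6.40 mGal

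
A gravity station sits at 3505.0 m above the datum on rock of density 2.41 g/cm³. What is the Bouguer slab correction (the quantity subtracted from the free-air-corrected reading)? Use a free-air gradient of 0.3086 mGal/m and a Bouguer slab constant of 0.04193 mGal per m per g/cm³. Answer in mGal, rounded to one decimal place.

Bouguer slab correction = 0.04193 × 2.41 × 3505.0 = 354.2 mGal

354.2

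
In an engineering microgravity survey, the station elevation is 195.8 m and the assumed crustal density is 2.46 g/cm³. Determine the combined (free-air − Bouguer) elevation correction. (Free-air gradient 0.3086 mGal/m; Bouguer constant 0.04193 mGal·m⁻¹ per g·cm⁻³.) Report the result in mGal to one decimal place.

Combined gradient = 0.3086 − 0.04193 × 2.46 = 0.2054522 mGal/m
Combined elevation correction = 0.2054522 × 195.8 = 40.2 mGal

40.2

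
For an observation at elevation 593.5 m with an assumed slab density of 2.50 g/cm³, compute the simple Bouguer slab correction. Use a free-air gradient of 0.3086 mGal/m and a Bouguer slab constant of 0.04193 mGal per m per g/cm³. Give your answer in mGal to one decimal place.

Bouguer slab correction = 0.04193 × 2.50 × 593.5 = 62.2 mGal

62.2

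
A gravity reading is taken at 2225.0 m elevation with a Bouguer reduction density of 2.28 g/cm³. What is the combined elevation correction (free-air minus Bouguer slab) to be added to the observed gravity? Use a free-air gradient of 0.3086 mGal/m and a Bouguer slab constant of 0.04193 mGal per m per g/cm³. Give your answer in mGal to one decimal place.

473.9

Combined gradient = 0.3086 − 0.04193 × 2.28 = 0.2129996 mGal/m
Combined elevation correction = 0.2129996 × 2225.0 = 473.9 mGal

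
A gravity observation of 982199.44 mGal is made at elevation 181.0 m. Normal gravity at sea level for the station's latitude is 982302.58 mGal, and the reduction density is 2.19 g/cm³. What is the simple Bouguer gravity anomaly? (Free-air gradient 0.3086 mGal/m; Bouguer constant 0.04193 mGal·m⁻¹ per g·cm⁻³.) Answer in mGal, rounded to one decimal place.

Free-air correction = 0.3086 × 181.0 = 55.86 mGal
Free-air anomaly = 982199.44 − 982302.58 + (55.86) = -47.28 mGal
Bouguer slab correction = 0.04193 × 2.19 × 181.0 = 16.62 mGal
Simple Bouguer anomaly = -47.28 − (16.62) = -63.90 mGal

-63.9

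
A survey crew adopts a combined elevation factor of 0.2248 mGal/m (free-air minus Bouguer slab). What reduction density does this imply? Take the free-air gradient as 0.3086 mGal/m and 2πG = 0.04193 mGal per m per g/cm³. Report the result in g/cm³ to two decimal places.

2.00

0.2248 = 0.3086 − 0.04193 × ρ
ρ = (0.3086 − 0.2248) / 0.04193 = 2.00 g/cm³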